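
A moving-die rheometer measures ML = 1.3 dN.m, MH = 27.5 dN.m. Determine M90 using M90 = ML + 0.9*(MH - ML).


M90 = ML + 0.9 * (MH - ML)
M90 = 1.3 + 0.9 * (27.5 - 1.3)
M90 = 1.3 + 0.9 * 26.2
M90 = 24.88 dN.m

24.88 dN.m


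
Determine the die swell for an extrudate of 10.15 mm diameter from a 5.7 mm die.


Die swell ratio = D_extrudate / D_die
= 10.15 / 5.7
= 1.781

Die swell = 1.781


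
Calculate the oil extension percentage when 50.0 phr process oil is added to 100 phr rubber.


Oil % = oil / (100 + oil) * 100
= 50.0 / (100 + 50.0) * 100
= 50.0 / 150.0 * 100
= 33.33%

33.33%


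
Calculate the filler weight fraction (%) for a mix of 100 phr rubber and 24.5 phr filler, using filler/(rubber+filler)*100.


Filler % = filler / (rubber + filler) * 100
= 24.5 / (100 + 24.5) * 100
= 24.5 / 124.5 * 100
= 19.68%

19.68%


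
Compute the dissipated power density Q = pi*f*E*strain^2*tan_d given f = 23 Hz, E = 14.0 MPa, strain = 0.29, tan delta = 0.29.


Q = pi * f * E * strain^2 * tan_d
= pi * 23 * 14.0 * 0.29^2 * 0.29
= pi * 23 * 14.0 * 0.0841 * 0.29
= 24.6717

Q = 24.6717


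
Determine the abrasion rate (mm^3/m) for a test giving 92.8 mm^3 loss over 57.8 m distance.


Rate = volume_loss / distance
= 92.8 / 57.8
= 1.606 mm^3/m

1.606 mm^3/m


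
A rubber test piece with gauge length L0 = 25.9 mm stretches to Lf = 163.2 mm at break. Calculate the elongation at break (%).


Elongation = (Lf - L0) / L0 * 100
= (163.2 - 25.9) / 25.9 * 100
= 137.3 / 25.9 * 100
= 530.1%

530.1%


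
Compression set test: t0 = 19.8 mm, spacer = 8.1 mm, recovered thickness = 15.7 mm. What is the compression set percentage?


CS = (t0 - recovered) / (t0 - ts) * 100
= (19.8 - 15.7) / (19.8 - 8.1) * 100
= 4.1 / 11.7 * 100
= 35.0%

35.0%


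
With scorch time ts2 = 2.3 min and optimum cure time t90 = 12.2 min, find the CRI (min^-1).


CRI = 100 / (t90 - ts2)
= 100 / (12.2 - 2.3)
= 100 / 9.9
= 10.1 min^-1

10.1 min^-1


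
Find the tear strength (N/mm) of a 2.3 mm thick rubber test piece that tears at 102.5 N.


Tear strength = force / thickness
= 102.5 / 2.3
= 44.57 N/mm

44.57 N/mm


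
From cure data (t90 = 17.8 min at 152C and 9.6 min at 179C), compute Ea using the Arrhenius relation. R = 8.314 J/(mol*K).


T1 = 425.15 K, T2 = 452.15 K
1/T1 - 1/T2 = 1.4046e-04
ln(t1/t2) = ln(17.8/9.6) = 0.6174
Ea = 8.314 * 0.6174 / 1.4046e-04 = 36547.9036 J/mol
Ea = 36.55 kJ/mol

36.55 kJ/mol


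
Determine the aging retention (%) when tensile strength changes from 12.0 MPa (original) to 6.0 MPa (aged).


Retention = aged / original * 100
= 6.0 / 12.0 * 100
= 50.0%

50.0%


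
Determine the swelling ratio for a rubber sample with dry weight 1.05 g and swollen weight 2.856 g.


Q = W_swollen / W_dry
Q = 2.856 / 1.05
Q = 2.72

Q = 2.72


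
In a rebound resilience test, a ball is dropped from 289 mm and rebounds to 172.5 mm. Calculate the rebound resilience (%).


Resilience = h_rebound / h_drop * 100
= 172.5 / 289 * 100
= 59.7%

59.7%


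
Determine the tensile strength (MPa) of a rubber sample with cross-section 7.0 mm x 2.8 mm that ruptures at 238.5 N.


Area = width * thickness = 7.0 * 2.8 = 19.6 mm^2
TS = force / area = 238.5 / 19.6 = 12.17 MPa

12.17 MPa


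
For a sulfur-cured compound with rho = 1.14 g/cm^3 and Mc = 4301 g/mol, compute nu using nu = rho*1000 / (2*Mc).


nu = rho * 1000 / (2 * Mc)
nu = 1.14 * 1000 / (2 * 4301)
nu = 1140.0 / 8602
nu = 0.1325 mol/L

0.1325 mol/L


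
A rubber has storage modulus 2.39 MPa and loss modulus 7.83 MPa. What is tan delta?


tan delta = E'' / E'
= 7.83 / 2.39
= 3.2762

tan delta = 3.2762


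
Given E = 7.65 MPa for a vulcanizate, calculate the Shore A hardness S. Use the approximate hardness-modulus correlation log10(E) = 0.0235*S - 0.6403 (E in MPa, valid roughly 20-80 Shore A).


log10(E) = 0.0235*S - 0.6403  =>  S = (log10(E) + 0.6403) / 0.0235
log10(7.65) = 0.883661
S = (0.883661 + 0.6403) / 0.0235 = 1.523961 / 0.0235
S = 64.8

Shore A = 64.8


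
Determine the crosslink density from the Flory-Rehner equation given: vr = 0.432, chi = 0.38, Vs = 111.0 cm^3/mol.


ln(1 - vr) = ln(1 - 0.432) = -0.5656
Numerator = -((-0.5656) + 0.432 + 0.38 * 0.432^2) = 0.0627
Denominator = 111.0 * (0.432^(1/3) - 0.432/2) = 59.9347
nu = 0.0627 / 59.9347 = 0.0010 mol/cm^3

0.0010 mol/cm^3


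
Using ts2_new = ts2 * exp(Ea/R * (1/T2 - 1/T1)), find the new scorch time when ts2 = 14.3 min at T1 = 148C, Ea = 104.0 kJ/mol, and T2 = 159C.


Convert temperatures: T1 = 148 + 273.15 = 421.15 K, T2 = 159 + 273.15 = 432.15 K
ts2_new = 14.3 * exp(104000 / 8.314 * (1/432.15 - 1/421.15))
1/T2 - 1/T1 = -6.0440e-05
ts2_new = 6.71 min

6.71 min


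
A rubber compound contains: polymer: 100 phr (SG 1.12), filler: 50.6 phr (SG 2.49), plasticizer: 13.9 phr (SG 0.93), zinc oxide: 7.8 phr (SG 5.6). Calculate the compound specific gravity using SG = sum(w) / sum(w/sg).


Sum of weights = 172.3
Volume contributions:
  polymer: 100/1.12 = 89.2857
  filler: 50.6/2.49 = 20.3213
  plasticizer: 13.9/0.93 = 14.9462
  zinc oxide: 7.8/5.6 = 1.3929
Sum of volumes = 125.9461
SG = 172.3 / 125.9461 = 1.368

SG = 1.368


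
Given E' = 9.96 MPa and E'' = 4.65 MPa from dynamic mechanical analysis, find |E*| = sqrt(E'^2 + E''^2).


|E*| = sqrt(E'^2 + E''^2)
= sqrt(9.96^2 + 4.65^2)
= sqrt(99.2016 + 21.6225)
= 10.992 MPa

10.992 MPa


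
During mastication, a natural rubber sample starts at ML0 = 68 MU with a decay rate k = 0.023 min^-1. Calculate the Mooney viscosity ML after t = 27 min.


ML = ML0 * exp(-k * t)
ML = 68 * exp(-0.023 * 27)
ML = 68 * 0.5374
ML = 36.54 MU

36.54 MU


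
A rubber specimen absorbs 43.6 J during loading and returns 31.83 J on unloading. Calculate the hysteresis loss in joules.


Hysteresis loss = loading - unloading
= 43.6 - 31.83
= 11.77 J

11.77 J


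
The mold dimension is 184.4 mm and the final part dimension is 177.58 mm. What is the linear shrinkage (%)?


Shrinkage = (mold - part) / mold * 100
= (184.4 - 177.58) / 184.4 * 100
= 6.82 / 184.4 * 100
= 3.7%

3.7%


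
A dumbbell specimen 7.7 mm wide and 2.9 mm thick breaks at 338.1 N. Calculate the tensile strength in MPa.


Area = width * thickness = 7.7 * 2.9 = 22.33 mm^2
TS = force / area = 338.1 / 22.33 = 15.14 MPa

15.14 MPa


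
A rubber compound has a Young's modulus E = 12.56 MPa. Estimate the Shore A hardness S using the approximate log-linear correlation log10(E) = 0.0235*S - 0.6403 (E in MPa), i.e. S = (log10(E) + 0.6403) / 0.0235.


log10(E) = 0.0235*S - 0.6403  =>  S = (log10(E) + 0.6403) / 0.0235
log10(12.56) = 1.098990
S = (1.098990 + 0.6403) / 0.0235 = 1.739290 / 0.0235
S = 74.0

Shore A = 74.0


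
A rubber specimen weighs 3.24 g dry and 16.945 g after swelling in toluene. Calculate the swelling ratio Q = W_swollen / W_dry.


Q = W_swollen / W_dry
Q = 16.945 / 3.24
Q = 5.23

Q = 5.23


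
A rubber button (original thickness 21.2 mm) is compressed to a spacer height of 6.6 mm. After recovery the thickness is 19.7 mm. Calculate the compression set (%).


CS = (t0 - recovered) / (t0 - ts) * 100
= (21.2 - 19.7) / (21.2 - 6.6) * 100
= 1.5 / 14.6 * 100
= 10.3%

10.3%


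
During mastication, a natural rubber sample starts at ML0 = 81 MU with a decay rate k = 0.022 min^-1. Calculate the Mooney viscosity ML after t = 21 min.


ML = ML0 * exp(-k * t)
ML = 81 * exp(-0.022 * 21)
ML = 81 * 0.6300
ML = 51.03 MU

51.03 MU


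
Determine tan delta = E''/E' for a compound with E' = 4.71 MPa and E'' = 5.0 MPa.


tan delta = E'' / E'
= 5.0 / 4.71
= 1.0616

tan delta = 1.0616


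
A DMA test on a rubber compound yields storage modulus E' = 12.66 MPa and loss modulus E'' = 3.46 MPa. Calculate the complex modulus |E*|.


|E*| = sqrt(E'^2 + E''^2)
= sqrt(12.66^2 + 3.46^2)
= sqrt(160.2756 + 11.9716)
= 13.124 MPa

13.124 MPa


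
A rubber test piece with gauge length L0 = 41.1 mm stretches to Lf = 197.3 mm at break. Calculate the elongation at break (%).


Elongation = (Lf - L0) / L0 * 100
= (197.3 - 41.1) / 41.1 * 100
= 156.2 / 41.1 * 100
= 380.0%

380.0%


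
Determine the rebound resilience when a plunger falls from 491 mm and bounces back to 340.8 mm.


Resilience = h_rebound / h_drop * 100
= 340.8 / 491 * 100
= 69.4%

69.4%


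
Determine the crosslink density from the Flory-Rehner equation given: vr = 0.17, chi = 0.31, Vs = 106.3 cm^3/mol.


ln(1 - vr) = ln(1 - 0.17) = -0.1863
Numerator = -((-0.1863) + 0.17 + 0.31 * 0.17^2) = 0.0074
Denominator = 106.3 * (0.17^(1/3) - 0.17/2) = 49.8511
nu = 0.0074 / 49.8511 = 1.4785e-04 mol/cm^3

1.4785e-04 mol/cm^3


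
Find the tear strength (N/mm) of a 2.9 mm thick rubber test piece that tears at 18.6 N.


Tear strength = force / thickness
= 18.6 / 2.9
= 6.41 N/mm

6.41 N/mm


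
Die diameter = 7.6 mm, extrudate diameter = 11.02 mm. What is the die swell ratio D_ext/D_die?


Die swell ratio = D_extrudate / D_die
= 11.02 / 7.6
= 1.45

Die swell = 1.45


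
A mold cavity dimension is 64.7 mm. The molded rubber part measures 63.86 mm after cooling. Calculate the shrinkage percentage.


Shrinkage = (mold - part) / mold * 100
= (64.7 - 63.86) / 64.7 * 100
= 0.84 / 64.7 * 100
= 1.3%

1.3%


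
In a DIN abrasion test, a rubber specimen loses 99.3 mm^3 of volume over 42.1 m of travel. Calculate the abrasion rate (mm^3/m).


Rate = volume_loss / distance
= 99.3 / 42.1
= 2.359 mm^3/m

2.359 mm^3/m


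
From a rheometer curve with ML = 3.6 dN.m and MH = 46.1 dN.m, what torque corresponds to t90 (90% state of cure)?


M90 = ML + 0.9 * (MH - ML)
M90 = 3.6 + 0.9 * (46.1 - 3.6)
M90 = 3.6 + 0.9 * 42.5
M90 = 41.85 dN.m

41.85 dN.m


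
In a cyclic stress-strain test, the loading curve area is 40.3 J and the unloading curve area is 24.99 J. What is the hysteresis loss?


Hysteresis loss = loading - unloading
= 40.3 - 24.99
= 15.31 J

15.31 J


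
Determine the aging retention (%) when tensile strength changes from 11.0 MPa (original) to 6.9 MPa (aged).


Retention = aged / original * 100
= 6.9 / 11.0 * 100
= 62.7%

62.7%


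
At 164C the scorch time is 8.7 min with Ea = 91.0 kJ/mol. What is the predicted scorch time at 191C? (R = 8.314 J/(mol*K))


Convert temperatures: T1 = 164 + 273.15 = 437.15 K, T2 = 191 + 273.15 = 464.15 K
ts2_new = 8.7 * exp(91000 / 8.314 * (1/464.15 - 1/437.15))
1/T2 - 1/T1 = -1.3307e-04
ts2_new = 2.03 min

2.03 min


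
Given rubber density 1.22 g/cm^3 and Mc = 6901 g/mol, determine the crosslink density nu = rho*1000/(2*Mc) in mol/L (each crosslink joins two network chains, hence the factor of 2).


nu = rho * 1000 / (2 * Mc)
nu = 1.22 * 1000 / (2 * 6901)
nu = 1220.0 / 13802
nu = 0.0884 mol/L

0.0884 mol/L


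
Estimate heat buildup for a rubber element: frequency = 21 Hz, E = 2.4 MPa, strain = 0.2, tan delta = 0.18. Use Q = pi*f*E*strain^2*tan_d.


Q = pi * f * E * strain^2 * tan_d
= pi * 21 * 2.4 * 0.2^2 * 0.18
= pi * 21 * 2.4 * 0.0400 * 0.18
= 1.1400

Q = 1.1400


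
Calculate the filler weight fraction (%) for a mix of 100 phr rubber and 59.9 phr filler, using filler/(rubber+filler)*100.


Filler % = filler / (rubber + filler) * 100
= 59.9 / (100 + 59.9) * 100
= 59.9 / 159.9 * 100
= 37.46%

37.46%


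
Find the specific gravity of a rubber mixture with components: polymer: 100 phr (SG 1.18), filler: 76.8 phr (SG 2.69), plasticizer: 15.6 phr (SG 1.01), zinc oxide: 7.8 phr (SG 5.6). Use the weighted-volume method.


Sum of weights = 200.2
Volume contributions:
  polymer: 100/1.18 = 84.7458
  filler: 76.8/2.69 = 28.5502
  plasticizer: 15.6/1.01 = 15.4455
  zinc oxide: 7.8/5.6 = 1.3929
Sum of volumes = 130.1344
SG = 200.2 / 130.1344 = 1.538

SG = 1.538


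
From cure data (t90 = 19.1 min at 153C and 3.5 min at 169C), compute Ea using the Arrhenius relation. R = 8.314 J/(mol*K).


T1 = 426.15 K, T2 = 442.15 K
1/T1 - 1/T2 = 8.4916e-05
ln(t1/t2) = ln(19.1/3.5) = 1.6969
Ea = 8.314 * 1.6969 / 8.4916e-05 = 166144.0916 J/mol
Ea = 166.14 kJ/mol

166.14 kJ/mol


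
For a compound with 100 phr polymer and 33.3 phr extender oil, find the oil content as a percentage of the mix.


Oil % = oil / (100 + oil) * 100
= 33.3 / (100 + 33.3) * 100
= 33.3 / 133.3 * 100
= 24.98%

24.98%


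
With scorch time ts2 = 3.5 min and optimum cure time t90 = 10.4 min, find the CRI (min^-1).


CRI = 100 / (t90 - ts2)
= 100 / (10.4 - 3.5)
= 100 / 6.9
= 14.49 min^-1

14.49 min^-1


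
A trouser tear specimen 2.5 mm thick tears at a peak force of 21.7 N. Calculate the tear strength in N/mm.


Tear strength = force / thickness
= 21.7 / 2.5
= 8.68 N/mm

8.68 N/mm


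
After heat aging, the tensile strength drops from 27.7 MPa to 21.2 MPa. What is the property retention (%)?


Retention = aged / original * 100
= 21.2 / 27.7 * 100
= 76.5%

76.5%


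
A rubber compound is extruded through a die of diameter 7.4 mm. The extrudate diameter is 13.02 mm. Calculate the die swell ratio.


Die swell ratio = D_extrudate / D_die
= 13.02 / 7.4
= 1.759

Die swell = 1.759


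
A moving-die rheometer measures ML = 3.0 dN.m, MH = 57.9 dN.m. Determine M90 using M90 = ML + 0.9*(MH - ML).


M90 = ML + 0.9 * (MH - ML)
M90 = 3.0 + 0.9 * (57.9 - 3.0)
M90 = 3.0 + 0.9 * 54.9
M90 = 52.41 dN.m

52.41 dN.m


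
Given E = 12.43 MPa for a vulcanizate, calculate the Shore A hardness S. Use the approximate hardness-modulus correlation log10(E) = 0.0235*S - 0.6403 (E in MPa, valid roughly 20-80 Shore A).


log10(E) = 0.0235*S - 0.6403  =>  S = (log10(E) + 0.6403) / 0.0235
log10(12.43) = 1.094471
S = (1.094471 + 0.6403) / 0.0235 = 1.734771 / 0.0235
S = 73.8

Shore A = 73.8


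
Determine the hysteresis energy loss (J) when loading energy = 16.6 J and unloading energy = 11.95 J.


Hysteresis loss = loading - unloading
= 16.6 - 11.95
= 4.65 J

4.65 J


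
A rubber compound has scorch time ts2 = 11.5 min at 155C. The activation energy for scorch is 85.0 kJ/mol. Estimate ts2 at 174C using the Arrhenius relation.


Convert temperatures: T1 = 155 + 273.15 = 428.15 K, T2 = 174 + 273.15 = 447.15 K
ts2_new = 11.5 * exp(85000 / 8.314 * (1/447.15 - 1/428.15))
1/T2 - 1/T1 = -9.9244e-05
ts2_new = 4.17 min

4.17 min


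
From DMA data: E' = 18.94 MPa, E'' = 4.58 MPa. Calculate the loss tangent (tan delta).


tan delta = E'' / E'
= 4.58 / 18.94
= 0.2418

tan delta = 0.2418


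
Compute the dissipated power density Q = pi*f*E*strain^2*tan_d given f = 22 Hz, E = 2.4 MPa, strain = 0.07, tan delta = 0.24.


Q = pi * f * E * strain^2 * tan_d
= pi * 22 * 2.4 * 0.07^2 * 0.24
= pi * 22 * 2.4 * 0.0049 * 0.24
= 0.1951

Q = 0.1951


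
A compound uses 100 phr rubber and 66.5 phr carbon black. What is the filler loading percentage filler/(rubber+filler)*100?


Filler % = filler / (rubber + filler) * 100
= 66.5 / (100 + 66.5) * 100
= 66.5 / 166.5 * 100
= 39.94%

39.94%


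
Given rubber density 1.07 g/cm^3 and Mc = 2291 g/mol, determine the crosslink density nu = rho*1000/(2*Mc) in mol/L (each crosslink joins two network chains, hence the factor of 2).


nu = rho * 1000 / (2 * Mc)
nu = 1.07 * 1000 / (2 * 2291)
nu = 1070.0 / 4582
nu = 0.2335 mol/L

0.2335 mol/L


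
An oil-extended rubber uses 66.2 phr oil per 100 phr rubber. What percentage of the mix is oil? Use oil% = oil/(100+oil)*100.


Oil % = oil / (100 + oil) * 100
= 66.2 / (100 + 66.2) * 100
= 66.2 / 166.2 * 100
= 39.83%

39.83%


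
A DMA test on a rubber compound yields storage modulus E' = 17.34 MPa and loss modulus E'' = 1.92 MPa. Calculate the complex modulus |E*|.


|E*| = sqrt(E'^2 + E''^2)
= sqrt(17.34^2 + 1.92^2)
= sqrt(300.6756 + 3.6864)
= 17.446 MPa

17.446 MPa


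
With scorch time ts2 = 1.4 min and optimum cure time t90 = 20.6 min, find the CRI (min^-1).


CRI = 100 / (t90 - ts2)
= 100 / (20.6 - 1.4)
= 100 / 19.2
= 5.21 min^-1

5.21 min^-1


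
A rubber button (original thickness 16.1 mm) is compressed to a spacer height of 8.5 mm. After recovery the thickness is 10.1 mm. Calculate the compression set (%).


CS = (t0 - recovered) / (t0 - ts) * 100
= (16.1 - 10.1) / (16.1 - 8.5) * 100
= 6.0 / 7.6 * 100
= 78.9%

78.9%


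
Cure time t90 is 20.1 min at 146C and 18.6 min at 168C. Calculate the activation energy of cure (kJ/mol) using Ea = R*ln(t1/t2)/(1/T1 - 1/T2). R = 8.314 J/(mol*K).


T1 = 419.15 K, T2 = 441.15 K
1/T1 - 1/T2 = 1.1898e-04
ln(t1/t2) = ln(20.1/18.6) = 0.0776
Ea = 8.314 * 0.0776 / 1.1898e-04 = 5419.6471 J/mol
Ea = 5.42 kJ/mol

5.42 kJ/mol


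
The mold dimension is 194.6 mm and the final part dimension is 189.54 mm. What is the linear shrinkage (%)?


Shrinkage = (mold - part) / mold * 100
= (194.6 - 189.54) / 194.6 * 100
= 5.06 / 194.6 * 100
= 2.6%

2.6%


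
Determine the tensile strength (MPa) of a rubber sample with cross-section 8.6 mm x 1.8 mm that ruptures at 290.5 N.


Area = width * thickness = 8.6 * 1.8 = 15.48 mm^2
TS = force / area = 290.5 / 15.48 = 18.77 MPa

18.77 MPa


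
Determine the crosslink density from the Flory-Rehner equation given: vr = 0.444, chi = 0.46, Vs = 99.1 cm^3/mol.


ln(1 - vr) = ln(1 - 0.444) = -0.5870
Numerator = -((-0.5870) + 0.444 + 0.46 * 0.444^2) = 0.0523
Denominator = 99.1 * (0.444^(1/3) - 0.444/2) = 53.6020
nu = 0.0523 / 53.6020 = 9.7579e-04 mol/cm^3

9.7579e-04 mol/cm^3


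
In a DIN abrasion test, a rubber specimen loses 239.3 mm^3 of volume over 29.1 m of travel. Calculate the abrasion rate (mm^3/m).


Rate = volume_loss / distance
= 239.3 / 29.1
= 8.223 mm^3/m

8.223 mm^3/m


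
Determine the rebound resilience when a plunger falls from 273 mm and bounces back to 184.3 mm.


Resilience = h_rebound / h_drop * 100
= 184.3 / 273 * 100
= 67.5%

67.5%


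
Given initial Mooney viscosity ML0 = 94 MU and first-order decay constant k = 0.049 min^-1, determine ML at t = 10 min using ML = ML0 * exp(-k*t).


ML = ML0 * exp(-k * t)
ML = 94 * exp(-0.049 * 10)
ML = 94 * 0.6126
ML = 57.59 MU

57.59 MU


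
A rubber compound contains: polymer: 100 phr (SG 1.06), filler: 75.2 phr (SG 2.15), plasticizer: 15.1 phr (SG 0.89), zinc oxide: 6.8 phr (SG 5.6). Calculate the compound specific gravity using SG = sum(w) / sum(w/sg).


Sum of weights = 197.1
Volume contributions:
  polymer: 100/1.06 = 94.3396
  filler: 75.2/2.15 = 34.9767
  plasticizer: 15.1/0.89 = 16.9663
  zinc oxide: 6.8/5.6 = 1.2143
Sum of volumes = 147.4969
SG = 197.1 / 147.4969 = 1.336

SG = 1.336


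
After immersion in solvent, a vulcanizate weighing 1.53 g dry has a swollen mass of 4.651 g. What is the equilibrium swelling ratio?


Q = W_swollen / W_dry
Q = 4.651 / 1.53
Q = 3.04

Q = 3.04


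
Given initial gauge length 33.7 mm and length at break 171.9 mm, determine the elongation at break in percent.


Elongation = (Lf - L0) / L0 * 100
= (171.9 - 33.7) / 33.7 * 100
= 138.2 / 33.7 * 100
= 410.1%

410.1%


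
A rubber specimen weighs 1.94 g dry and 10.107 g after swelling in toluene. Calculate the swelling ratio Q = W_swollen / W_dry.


Q = W_swollen / W_dry
Q = 10.107 / 1.94
Q = 5.21

Q = 5.21


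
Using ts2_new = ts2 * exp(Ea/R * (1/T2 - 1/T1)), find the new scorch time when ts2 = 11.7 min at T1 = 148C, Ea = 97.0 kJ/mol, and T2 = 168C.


Convert temperatures: T1 = 148 + 273.15 = 421.15 K, T2 = 168 + 273.15 = 441.15 K
ts2_new = 11.7 * exp(97000 / 8.314 * (1/441.15 - 1/421.15))
1/T2 - 1/T1 = -1.0765e-04
ts2_new = 3.33 min

3.33 min


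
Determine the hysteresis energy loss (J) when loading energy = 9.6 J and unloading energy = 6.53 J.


Hysteresis loss = loading - unloading
= 9.6 - 6.53
= 3.07 J

3.07 J


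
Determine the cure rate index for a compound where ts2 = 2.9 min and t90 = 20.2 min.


CRI = 100 / (t90 - ts2)
= 100 / (20.2 - 2.9)
= 100 / 17.3
= 5.78 min^-1

5.78 min^-1


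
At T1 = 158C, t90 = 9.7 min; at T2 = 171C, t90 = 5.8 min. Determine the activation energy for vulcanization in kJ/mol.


T1 = 431.15 K, T2 = 444.15 K
1/T1 - 1/T2 = 6.7887e-05
ln(t1/t2) = ln(9.7/5.8) = 0.5143
Ea = 8.314 * 0.5143 / 6.7887e-05 = 62981.6739 J/mol
Ea = 62.98 kJ/mol

62.98 kJ/mol


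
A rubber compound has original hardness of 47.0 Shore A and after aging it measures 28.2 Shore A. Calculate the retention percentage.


Retention = aged / original * 100
= 28.2 / 47.0 * 100
= 60.0%

60.0%


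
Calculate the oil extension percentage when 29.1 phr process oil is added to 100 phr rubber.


Oil % = oil / (100 + oil) * 100
= 29.1 / (100 + 29.1) * 100
= 29.1 / 129.1 * 100
= 22.54%

22.54%


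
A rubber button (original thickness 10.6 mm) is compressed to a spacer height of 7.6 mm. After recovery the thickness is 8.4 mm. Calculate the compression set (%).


CS = (t0 - recovered) / (t0 - ts) * 100
= (10.6 - 8.4) / (10.6 - 7.6) * 100
= 2.2 / 3.0 * 100
= 73.3%

73.3%


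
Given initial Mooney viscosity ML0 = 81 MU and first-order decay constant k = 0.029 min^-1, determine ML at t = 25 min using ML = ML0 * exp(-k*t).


ML = ML0 * exp(-k * t)
ML = 81 * exp(-0.029 * 25)
ML = 81 * 0.4843
ML = 39.23 MU

39.23 MU


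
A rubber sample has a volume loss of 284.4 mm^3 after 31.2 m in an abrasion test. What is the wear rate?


Rate = volume_loss / distance
= 284.4 / 31.2
= 9.115 mm^3/m

9.115 mm^3/m


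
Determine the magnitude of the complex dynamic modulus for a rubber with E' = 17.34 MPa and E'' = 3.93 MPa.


|E*| = sqrt(E'^2 + E''^2)
= sqrt(17.34^2 + 3.93^2)
= sqrt(300.6756 + 15.4449)
= 17.78 MPa

17.78 MPa


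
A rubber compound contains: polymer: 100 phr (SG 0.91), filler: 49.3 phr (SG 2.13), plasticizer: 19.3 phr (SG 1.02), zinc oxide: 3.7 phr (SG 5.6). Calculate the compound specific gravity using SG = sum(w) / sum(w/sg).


Sum of weights = 172.3
Volume contributions:
  polymer: 100/0.91 = 109.8901
  filler: 49.3/2.13 = 23.1455
  plasticizer: 19.3/1.02 = 18.9216
  zinc oxide: 3.7/5.6 = 0.6607
Sum of volumes = 152.6179
SG = 172.3 / 152.6179 = 1.129

SG = 1.129


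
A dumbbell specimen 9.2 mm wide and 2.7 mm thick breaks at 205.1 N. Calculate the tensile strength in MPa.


Area = width * thickness = 9.2 * 2.7 = 24.84 mm^2
TS = force / area = 205.1 / 24.84 = 8.26 MPa

8.26 MPa


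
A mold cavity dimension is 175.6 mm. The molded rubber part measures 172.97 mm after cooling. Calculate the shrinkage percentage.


Shrinkage = (mold - part) / mold * 100
= (175.6 - 172.97) / 175.6 * 100
= 2.63 / 175.6 * 100
= 1.5%

1.5%


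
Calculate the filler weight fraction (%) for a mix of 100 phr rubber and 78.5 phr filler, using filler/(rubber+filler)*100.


Filler % = filler / (rubber + filler) * 100
= 78.5 / (100 + 78.5) * 100
= 78.5 / 178.5 * 100
= 43.98%

43.98%


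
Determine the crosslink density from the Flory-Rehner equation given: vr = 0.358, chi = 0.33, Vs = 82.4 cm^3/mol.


ln(1 - vr) = ln(1 - 0.358) = -0.4432
Numerator = -((-0.4432) + 0.358 + 0.33 * 0.358^2) = 0.0429
Denominator = 82.4 * (0.358^(1/3) - 0.358/2) = 43.7592
nu = 0.0429 / 43.7592 = 9.7974e-04 mol/cm^3

9.7974e-04 mol/cm^3


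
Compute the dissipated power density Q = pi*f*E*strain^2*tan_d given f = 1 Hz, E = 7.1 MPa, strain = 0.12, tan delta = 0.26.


Q = pi * f * E * strain^2 * tan_d
= pi * 1 * 7.1 * 0.12^2 * 0.26
= pi * 1 * 7.1 * 0.0144 * 0.26
= 0.0835

Q = 0.0835


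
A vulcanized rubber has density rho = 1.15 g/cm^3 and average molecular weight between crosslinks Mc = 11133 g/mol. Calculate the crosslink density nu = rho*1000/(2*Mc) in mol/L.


nu = rho * 1000 / (2 * Mc)
nu = 1.15 * 1000 / (2 * 11133)
nu = 1150.0 / 22266
nu = 0.0516 mol/L

0.0516 mol/L


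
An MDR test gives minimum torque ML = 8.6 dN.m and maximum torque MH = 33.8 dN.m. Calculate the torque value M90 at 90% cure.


M90 = ML + 0.9 * (MH - ML)
M90 = 8.6 + 0.9 * (33.8 - 8.6)
M90 = 8.6 + 0.9 * 25.2
M90 = 31.28 dN.m

31.28 dN.m


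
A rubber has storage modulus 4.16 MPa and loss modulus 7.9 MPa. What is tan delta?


tan delta = E'' / E'
= 7.9 / 4.16
= 1.899

tan delta = 1.899


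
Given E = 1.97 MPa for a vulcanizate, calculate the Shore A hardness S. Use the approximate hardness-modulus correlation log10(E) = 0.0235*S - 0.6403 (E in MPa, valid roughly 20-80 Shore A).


log10(E) = 0.0235*S - 0.6403  =>  S = (log10(E) + 0.6403) / 0.0235
log10(1.97) = 0.294466
S = (0.294466 + 0.6403) / 0.0235 = 0.934766 / 0.0235
S = 39.8

Shore A = 39.8


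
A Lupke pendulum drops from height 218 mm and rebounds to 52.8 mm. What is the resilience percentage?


Resilience = h_rebound / h_drop * 100
= 52.8 / 218 * 100
= 24.2%

24.2%


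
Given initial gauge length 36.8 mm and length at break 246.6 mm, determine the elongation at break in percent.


Elongation = (Lf - L0) / L0 * 100
= (246.6 - 36.8) / 36.8 * 100
= 209.8 / 36.8 * 100
= 570.1%

570.1%


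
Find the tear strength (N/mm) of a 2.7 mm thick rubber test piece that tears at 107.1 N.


Tear strength = force / thickness
= 107.1 / 2.7
= 39.67 N/mm

39.67 N/mm


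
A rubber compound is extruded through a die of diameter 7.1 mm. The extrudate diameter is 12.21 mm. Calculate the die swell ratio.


Die swell ratio = D_extrudate / D_die
= 12.21 / 7.1
= 1.72

Die swell = 1.72


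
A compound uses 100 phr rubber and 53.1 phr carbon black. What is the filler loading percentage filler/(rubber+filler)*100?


Filler % = filler / (rubber + filler) * 100
= 53.1 / (100 + 53.1) * 100
= 53.1 / 153.1 * 100
= 34.68%

34.68%


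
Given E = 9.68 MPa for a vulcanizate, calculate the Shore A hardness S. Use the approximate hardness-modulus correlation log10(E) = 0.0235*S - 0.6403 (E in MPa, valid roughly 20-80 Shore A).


log10(E) = 0.0235*S - 0.6403  =>  S = (log10(E) + 0.6403) / 0.0235
log10(9.68) = 0.985875
S = (0.985875 + 0.6403) / 0.0235 = 1.626175 / 0.0235
S = 69.2

Shore A = 69.2


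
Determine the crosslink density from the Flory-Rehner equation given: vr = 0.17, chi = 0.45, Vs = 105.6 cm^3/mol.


ln(1 - vr) = ln(1 - 0.17) = -0.1863
Numerator = -((-0.1863) + 0.17 + 0.45 * 0.17^2) = 0.0033
Denominator = 105.6 * (0.17^(1/3) - 0.17/2) = 49.5228
nu = 0.0033 / 49.5228 = 6.7132e-05 mol/cm^3

6.7132e-05 mol/cm^3


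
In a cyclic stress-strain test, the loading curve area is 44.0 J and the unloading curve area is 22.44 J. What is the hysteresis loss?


Hysteresis loss = loading - unloading
= 44.0 - 22.44
= 21.56 J

21.56 J


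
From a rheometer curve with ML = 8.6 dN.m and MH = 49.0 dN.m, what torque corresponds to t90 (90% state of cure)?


M90 = ML + 0.9 * (MH - ML)
M90 = 8.6 + 0.9 * (49.0 - 8.6)
M90 = 8.6 + 0.9 * 40.4
M90 = 44.96 dN.m

44.96 dN.m


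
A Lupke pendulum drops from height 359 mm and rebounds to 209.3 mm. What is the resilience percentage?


Resilience = h_rebound / h_drop * 100
= 209.3 / 359 * 100
= 58.3%

58.3%


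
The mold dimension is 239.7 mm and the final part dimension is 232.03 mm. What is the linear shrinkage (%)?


Shrinkage = (mold - part) / mold * 100
= (239.7 - 232.03) / 239.7 * 100
= 7.67 / 239.7 * 100
= 3.2%

3.2%


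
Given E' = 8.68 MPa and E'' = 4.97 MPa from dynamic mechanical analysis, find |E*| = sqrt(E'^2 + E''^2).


|E*| = sqrt(E'^2 + E''^2)
= sqrt(8.68^2 + 4.97^2)
= sqrt(75.3424 + 24.7009)
= 10.002 MPa

10.002 MPa


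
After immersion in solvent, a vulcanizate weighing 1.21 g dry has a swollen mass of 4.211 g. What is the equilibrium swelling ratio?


Q = W_swollen / W_dry
Q = 4.211 / 1.21
Q = 3.48

Q = 3.48


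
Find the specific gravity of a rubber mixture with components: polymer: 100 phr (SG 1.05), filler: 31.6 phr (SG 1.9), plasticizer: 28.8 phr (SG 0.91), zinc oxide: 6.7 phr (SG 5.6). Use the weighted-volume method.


Sum of weights = 167.1
Volume contributions:
  polymer: 100/1.05 = 95.2381
  filler: 31.6/1.9 = 16.6316
  plasticizer: 28.8/0.91 = 31.6484
  zinc oxide: 6.7/5.6 = 1.1964
Sum of volumes = 144.7145
SG = 167.1 / 144.7145 = 1.155

SG = 1.155


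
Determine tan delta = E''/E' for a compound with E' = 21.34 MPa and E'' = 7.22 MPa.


tan delta = E'' / E'
= 7.22 / 21.34
= 0.3383

tan delta = 0.3383


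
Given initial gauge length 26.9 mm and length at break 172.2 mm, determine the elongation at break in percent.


Elongation = (Lf - L0) / L0 * 100
= (172.2 - 26.9) / 26.9 * 100
= 145.3 / 26.9 * 100
= 540.1%

540.1%


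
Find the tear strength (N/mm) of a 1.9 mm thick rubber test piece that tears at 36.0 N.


Tear strength = force / thickness
= 36.0 / 1.9
= 18.95 N/mm

18.95 N/mm


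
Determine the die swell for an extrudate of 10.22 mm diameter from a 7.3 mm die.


Die swell ratio = D_extrudate / D_die
= 10.22 / 7.3
= 1.4

Die swell = 1.4


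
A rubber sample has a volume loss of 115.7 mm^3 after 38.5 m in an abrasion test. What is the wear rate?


Rate = volume_loss / distance
= 115.7 / 38.5
= 3.005 mm^3/m

3.005 mm^3/m


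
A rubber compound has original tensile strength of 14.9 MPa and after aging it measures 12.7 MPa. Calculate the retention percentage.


Retention = aged / original * 100
= 12.7 / 14.9 * 100
= 85.2%

85.2%


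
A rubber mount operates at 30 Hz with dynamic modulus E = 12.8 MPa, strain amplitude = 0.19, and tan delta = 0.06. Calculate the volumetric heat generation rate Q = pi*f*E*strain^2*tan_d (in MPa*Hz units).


Q = pi * f * E * strain^2 * tan_d
= pi * 30 * 12.8 * 0.19^2 * 0.06
= pi * 30 * 12.8 * 0.0361 * 0.06
= 2.6130

Q = 2.6130


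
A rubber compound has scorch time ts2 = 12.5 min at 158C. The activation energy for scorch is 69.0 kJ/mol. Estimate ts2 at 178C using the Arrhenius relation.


Convert temperatures: T1 = 158 + 273.15 = 431.15 K, T2 = 178 + 273.15 = 451.15 K
ts2_new = 12.5 * exp(69000 / 8.314 * (1/451.15 - 1/431.15))
1/T2 - 1/T1 = -1.0282e-04
ts2_new = 5.32 min

5.32 min


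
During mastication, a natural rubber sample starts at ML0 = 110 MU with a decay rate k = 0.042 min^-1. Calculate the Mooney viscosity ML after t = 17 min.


ML = ML0 * exp(-k * t)
ML = 110 * exp(-0.042 * 17)
ML = 110 * 0.4897
ML = 53.86 MU

53.86 MU


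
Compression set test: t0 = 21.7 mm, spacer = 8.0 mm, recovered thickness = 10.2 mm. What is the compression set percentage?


CS = (t0 - recovered) / (t0 - ts) * 100
= (21.7 - 10.2) / (21.7 - 8.0) * 100
= 11.5 / 13.7 * 100
= 83.9%

83.9%


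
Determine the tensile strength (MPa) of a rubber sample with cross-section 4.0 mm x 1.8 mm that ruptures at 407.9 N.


Area = width * thickness = 4.0 * 1.8 = 7.2 mm^2
TS = force / area = 407.9 / 7.2 = 56.65 MPa

56.65 MPa


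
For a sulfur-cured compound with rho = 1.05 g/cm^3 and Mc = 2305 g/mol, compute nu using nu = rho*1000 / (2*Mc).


nu = rho * 1000 / (2 * Mc)
nu = 1.05 * 1000 / (2 * 2305)
nu = 1050.0 / 4610
nu = 0.2278 mol/L

0.2278 mol/L


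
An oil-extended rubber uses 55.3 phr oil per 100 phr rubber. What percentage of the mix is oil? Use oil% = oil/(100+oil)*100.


Oil % = oil / (100 + oil) * 100
= 55.3 / (100 + 55.3) * 100
= 55.3 / 155.3 * 100
= 35.61%

35.61%


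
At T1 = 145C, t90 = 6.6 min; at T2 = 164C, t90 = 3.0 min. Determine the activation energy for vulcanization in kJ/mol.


T1 = 418.15 K, T2 = 437.15 K
1/T1 - 1/T2 = 1.0394e-04
ln(t1/t2) = ln(6.6/3.0) = 0.7885
Ea = 8.314 * 0.7885 / 1.0394e-04 = 63066.2800 J/mol
Ea = 63.07 kJ/mol

63.07 kJ/mol


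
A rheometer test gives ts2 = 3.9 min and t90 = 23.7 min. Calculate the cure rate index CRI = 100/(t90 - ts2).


CRI = 100 / (t90 - ts2)
= 100 / (23.7 - 3.9)
= 100 / 19.8
= 5.05 min^-1

5.05 min^-1


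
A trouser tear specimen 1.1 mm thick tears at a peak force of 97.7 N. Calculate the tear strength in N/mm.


Tear strength = force / thickness
= 97.7 / 1.1
= 88.82 N/mm

88.82 N/mm


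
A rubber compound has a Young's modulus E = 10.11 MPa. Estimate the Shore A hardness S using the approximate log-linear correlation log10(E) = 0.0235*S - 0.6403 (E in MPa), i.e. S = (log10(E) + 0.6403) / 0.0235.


log10(E) = 0.0235*S - 0.6403  =>  S = (log10(E) + 0.6403) / 0.0235
log10(10.11) = 1.004751
S = (1.004751 + 0.6403) / 0.0235 = 1.645051 / 0.0235
S = 70.0

Shore A = 70.0


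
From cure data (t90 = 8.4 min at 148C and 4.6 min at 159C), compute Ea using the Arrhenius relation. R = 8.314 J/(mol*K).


T1 = 421.15 K, T2 = 432.15 K
1/T1 - 1/T2 = 6.0440e-05
ln(t1/t2) = ln(8.4/4.6) = 0.6022
Ea = 8.314 * 0.6022 / 6.0440e-05 = 82834.5789 J/mol
Ea = 82.83 kJ/mol

82.83 kJ/mol


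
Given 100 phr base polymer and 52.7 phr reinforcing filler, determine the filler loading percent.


Filler % = filler / (rubber + filler) * 100
= 52.7 / (100 + 52.7) * 100
= 52.7 / 152.7 * 100
= 34.51%

34.51%


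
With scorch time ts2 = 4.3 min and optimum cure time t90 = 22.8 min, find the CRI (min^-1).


CRI = 100 / (t90 - ts2)
= 100 / (22.8 - 4.3)
= 100 / 18.5
= 5.41 min^-1

5.41 min^-1


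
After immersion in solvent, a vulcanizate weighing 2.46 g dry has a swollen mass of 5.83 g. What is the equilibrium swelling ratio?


Q = W_swollen / W_dry
Q = 5.83 / 2.46
Q = 2.37

Q = 2.37


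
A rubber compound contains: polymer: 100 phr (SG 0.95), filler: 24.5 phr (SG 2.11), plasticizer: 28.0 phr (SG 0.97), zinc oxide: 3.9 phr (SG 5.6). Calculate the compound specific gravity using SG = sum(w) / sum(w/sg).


Sum of weights = 156.4
Volume contributions:
  polymer: 100/0.95 = 105.2632
  filler: 24.5/2.11 = 11.6114
  plasticizer: 28.0/0.97 = 28.8660
  zinc oxide: 3.9/5.6 = 0.6964
Sum of volumes = 146.4369
SG = 156.4 / 146.4369 = 1.068

SG = 1.068


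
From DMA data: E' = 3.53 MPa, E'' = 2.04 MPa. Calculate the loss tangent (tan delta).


tan delta = E'' / E'
= 2.04 / 3.53
= 0.5779

tan delta = 0.5779


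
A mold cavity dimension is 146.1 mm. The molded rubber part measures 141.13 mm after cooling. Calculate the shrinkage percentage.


Shrinkage = (mold - part) / mold * 100
= (146.1 - 141.13) / 146.1 * 100
= 4.97 / 146.1 * 100
= 3.4%

3.4%


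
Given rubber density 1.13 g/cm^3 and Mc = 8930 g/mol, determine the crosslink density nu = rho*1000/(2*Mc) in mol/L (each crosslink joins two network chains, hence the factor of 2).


nu = rho * 1000 / (2 * Mc)
nu = 1.13 * 1000 / (2 * 8930)
nu = 1130.0 / 17860
nu = 0.0633 mol/L

0.0633 mol/L


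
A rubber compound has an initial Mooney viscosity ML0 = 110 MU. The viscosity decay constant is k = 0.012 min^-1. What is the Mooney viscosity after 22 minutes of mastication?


ML = ML0 * exp(-k * t)
ML = 110 * exp(-0.012 * 22)
ML = 110 * 0.7680
ML = 84.48 MU

84.48 MU


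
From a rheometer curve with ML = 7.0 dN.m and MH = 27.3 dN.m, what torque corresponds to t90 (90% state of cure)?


M90 = ML + 0.9 * (MH - ML)
M90 = 7.0 + 0.9 * (27.3 - 7.0)
M90 = 7.0 + 0.9 * 20.3
M90 = 25.27 dN.m

25.27 dN.m


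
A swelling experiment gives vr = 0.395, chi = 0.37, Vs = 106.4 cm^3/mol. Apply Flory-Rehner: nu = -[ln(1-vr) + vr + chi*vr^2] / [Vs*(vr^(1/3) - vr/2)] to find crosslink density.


ln(1 - vr) = ln(1 - 0.395) = -0.5025
Numerator = -((-0.5025) + 0.395 + 0.37 * 0.395^2) = 0.0498
Denominator = 106.4 * (0.395^(1/3) - 0.395/2) = 57.0542
nu = 0.0498 / 57.0542 = 8.7281e-04 mol/cm^3

8.7281e-04 mol/cm^3


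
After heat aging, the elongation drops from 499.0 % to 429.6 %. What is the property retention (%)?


Retention = aged / original * 100
= 429.6 / 499.0 * 100
= 86.1%

86.1%


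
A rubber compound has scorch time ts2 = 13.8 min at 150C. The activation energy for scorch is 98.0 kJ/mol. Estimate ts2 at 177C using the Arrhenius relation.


Convert temperatures: T1 = 150 + 273.15 = 423.15 K, T2 = 177 + 273.15 = 450.15 K
ts2_new = 13.8 * exp(98000 / 8.314 * (1/450.15 - 1/423.15))
1/T2 - 1/T1 = -1.4175e-04
ts2_new = 2.6 min

2.6 min


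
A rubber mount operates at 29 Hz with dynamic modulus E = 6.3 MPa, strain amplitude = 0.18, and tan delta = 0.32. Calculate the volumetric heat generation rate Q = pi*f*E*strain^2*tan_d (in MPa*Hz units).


Q = pi * f * E * strain^2 * tan_d
= pi * 29 * 6.3 * 0.18^2 * 0.32
= pi * 29 * 6.3 * 0.0324 * 0.32
= 5.9509

Q = 5.9509


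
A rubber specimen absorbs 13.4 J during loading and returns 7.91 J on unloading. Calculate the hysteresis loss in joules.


Hysteresis loss = loading - unloading
= 13.4 - 7.91
= 5.49 J

5.49 J


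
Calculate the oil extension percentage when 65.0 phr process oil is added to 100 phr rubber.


Oil % = oil / (100 + oil) * 100
= 65.0 / (100 + 65.0) * 100
= 65.0 / 165.0 * 100
= 39.39%

39.39%


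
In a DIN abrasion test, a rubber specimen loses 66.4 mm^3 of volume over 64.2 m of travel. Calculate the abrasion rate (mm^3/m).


Rate = volume_loss / distance
= 66.4 / 64.2
= 1.034 mm^3/m

1.034 mm^3/m


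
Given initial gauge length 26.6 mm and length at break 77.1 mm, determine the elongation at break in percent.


Elongation = (Lf - L0) / L0 * 100
= (77.1 - 26.6) / 26.6 * 100
= 50.5 / 26.6 * 100
= 189.8%

189.8%


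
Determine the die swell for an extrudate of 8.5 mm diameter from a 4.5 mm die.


Die swell ratio = D_extrudate / D_die
= 8.5 / 4.5
= 1.889

Die swell = 1.889


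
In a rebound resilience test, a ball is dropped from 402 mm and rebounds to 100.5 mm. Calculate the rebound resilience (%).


Resilience = h_rebound / h_drop * 100
= 100.5 / 402 * 100
= 25.0%

25.0%


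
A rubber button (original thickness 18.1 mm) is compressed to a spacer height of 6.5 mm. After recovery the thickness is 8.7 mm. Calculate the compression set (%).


CS = (t0 - recovered) / (t0 - ts) * 100
= (18.1 - 8.7) / (18.1 - 6.5) * 100
= 9.4 / 11.6 * 100
= 81.0%

81.0%


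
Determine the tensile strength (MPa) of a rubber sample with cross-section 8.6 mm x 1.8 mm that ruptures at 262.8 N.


Area = width * thickness = 8.6 * 1.8 = 15.48 mm^2
TS = force / area = 262.8 / 15.48 = 16.98 MPa

16.98 MPa


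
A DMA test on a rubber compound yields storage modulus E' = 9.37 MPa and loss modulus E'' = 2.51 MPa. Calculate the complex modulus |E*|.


|E*| = sqrt(E'^2 + E''^2)
= sqrt(9.37^2 + 2.51^2)
= sqrt(87.7969 + 6.3001)
= 9.7 MPa

9.7 MPa


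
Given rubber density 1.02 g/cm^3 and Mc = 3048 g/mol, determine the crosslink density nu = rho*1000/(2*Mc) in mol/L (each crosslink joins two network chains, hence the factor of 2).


nu = rho * 1000 / (2 * Mc)
nu = 1.02 * 1000 / (2 * 3048)
nu = 1020.0 / 6096
nu = 0.1673 mol/L

0.1673 mol/L


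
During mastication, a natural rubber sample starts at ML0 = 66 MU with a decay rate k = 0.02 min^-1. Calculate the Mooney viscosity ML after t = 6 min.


ML = ML0 * exp(-k * t)
ML = 66 * exp(-0.02 * 6)
ML = 66 * 0.8869
ML = 58.54 MU

58.54 MU


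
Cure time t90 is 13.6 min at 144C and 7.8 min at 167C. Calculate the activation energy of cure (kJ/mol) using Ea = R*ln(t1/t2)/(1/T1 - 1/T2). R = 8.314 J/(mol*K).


T1 = 417.15 K, T2 = 440.15 K
1/T1 - 1/T2 = 1.2527e-04
ln(t1/t2) = ln(13.6/7.8) = 0.5559
Ea = 8.314 * 0.5559 / 1.2527e-04 = 36898.4221 J/mol
Ea = 36.9 kJ/mol

36.9 kJ/mol


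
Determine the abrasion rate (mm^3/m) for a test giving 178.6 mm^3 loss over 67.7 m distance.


Rate = volume_loss / distance
= 178.6 / 67.7
= 2.638 mm^3/m

2.638 mm^3/m


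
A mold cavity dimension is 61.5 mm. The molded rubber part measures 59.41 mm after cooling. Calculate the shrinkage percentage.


Shrinkage = (mold - part) / mold * 100
= (61.5 - 59.41) / 61.5 * 100
= 2.09 / 61.5 * 100
= 3.4%

3.4%


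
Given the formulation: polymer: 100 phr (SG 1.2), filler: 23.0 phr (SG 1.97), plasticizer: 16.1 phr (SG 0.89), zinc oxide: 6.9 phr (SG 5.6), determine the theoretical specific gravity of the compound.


Sum of weights = 146.0
Volume contributions:
  polymer: 100/1.2 = 83.3333
  filler: 23.0/1.97 = 11.6751
  plasticizer: 16.1/0.89 = 18.0899
  zinc oxide: 6.9/5.6 = 1.2321
Sum of volumes = 114.3305
SG = 146.0 / 114.3305 = 1.277

SG = 1.277


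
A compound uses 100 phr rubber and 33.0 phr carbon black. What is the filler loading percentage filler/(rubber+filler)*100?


Filler % = filler / (rubber + filler) * 100
= 33.0 / (100 + 33.0) * 100
= 33.0 / 133.0 * 100
= 24.81%

24.81%
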